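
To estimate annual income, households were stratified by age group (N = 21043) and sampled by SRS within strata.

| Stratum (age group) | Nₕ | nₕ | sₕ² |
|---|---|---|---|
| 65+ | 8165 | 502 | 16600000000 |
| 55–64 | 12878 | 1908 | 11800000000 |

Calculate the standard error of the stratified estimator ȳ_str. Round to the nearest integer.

Var(ȳ_str) = Σₕ Wₕ²(1 − fₕ)sₕ²/nₕ with Wₕ = Nₕ/N, N = 21043.
65+: Wₕ = 0.38801502; term = 0.38801502²·(1 − 0.06148194)·16600000000/502 = 4.6724437 × 10^6.
55–64: Wₕ = 0.61198498; term = 0.61198498²·(1 − 0.14815965)·11800000000/1908 = 1.973074 × 10^6.
Sum = 6.6455177 × 10^6.
SE = √(6.6455177 × 10^6) = 2578.

2578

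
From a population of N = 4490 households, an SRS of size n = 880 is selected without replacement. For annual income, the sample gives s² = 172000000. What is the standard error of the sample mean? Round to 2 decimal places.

396.42

Under SRS without replacement, Var(ȳ) = (1 − f)·s²/n with f = n/N = 880/4490 = 0.19599109.
Var(ȳ) = (1 − 0.19599109)·172000000/880 = 0.80400891·195454.55 = 157147.2.
SE(ȳ) = √(157147.2) = 396.42.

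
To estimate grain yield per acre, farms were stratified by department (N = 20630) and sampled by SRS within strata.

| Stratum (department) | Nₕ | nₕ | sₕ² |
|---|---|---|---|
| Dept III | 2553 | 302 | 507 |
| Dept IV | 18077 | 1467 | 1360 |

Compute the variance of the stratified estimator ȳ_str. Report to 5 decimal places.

Var(ȳ_str) = Σₕ Wₕ²(1 − fₕ)sₕ²/nₕ with Wₕ = Nₕ/N, N = 20630.
Dept III: Wₕ = 0.12375182; term = 0.12375182²·(1 − 0.11829221)·507/302 = 0.022668818.
Dept IV: Wₕ = 0.87624818; term = 0.87624818²·(1 − 0.08115285)·1360/1467 = 0.65404304.
Sum = 0.67671186.

0.67671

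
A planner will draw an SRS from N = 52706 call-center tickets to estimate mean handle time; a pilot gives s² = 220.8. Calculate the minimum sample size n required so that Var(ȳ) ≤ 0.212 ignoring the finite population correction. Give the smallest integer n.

Without fpc, n₀ = s²/D = 220.8/0.212 = 1041.5094.
Rounding up, n = 1042.

1042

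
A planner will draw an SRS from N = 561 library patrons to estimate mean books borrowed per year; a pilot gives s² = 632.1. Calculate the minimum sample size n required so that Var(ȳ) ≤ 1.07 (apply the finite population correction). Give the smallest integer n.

Without fpc, n₀ = s²/D = 632.1/1.07 = 590.7477.
With fpc, (1 − n/N)·s²/n ≤ D requires n ≥ n₀/(1 + n₀/N) = 590.7477/(1 + 590.7477/561) = 287.7448.
Rounding up, n = 288.

288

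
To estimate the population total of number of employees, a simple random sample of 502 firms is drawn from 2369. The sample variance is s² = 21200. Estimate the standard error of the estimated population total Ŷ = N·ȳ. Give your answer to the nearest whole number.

Var(Ŷ) = N²·Var(ȳ) = N²·(1 − n/N)·s²/n.
f = 502/2369 = 0.21190376; Var(ȳ) = 0.78809624·21200/502 = 33.282152.
Var(Ŷ) = 2369² · 33.282152 = 1.867848 × 10^8.
SE(Ŷ) = √(1.867848 × 10^8) = 13667.

13667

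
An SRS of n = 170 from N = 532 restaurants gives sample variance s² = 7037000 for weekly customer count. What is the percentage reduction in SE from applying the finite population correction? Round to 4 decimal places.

17.5105

f = n/N = 170/532 = 0.31954887.
SE_no-fpc = √(s²/n) = 203.45544; SE_fpc = √((1−f)s²/n) = 167.8293.
Ratio = √(1−f) = 0.82489462. Reduction = 100·(1 − 0.82489462) = 17.5105%.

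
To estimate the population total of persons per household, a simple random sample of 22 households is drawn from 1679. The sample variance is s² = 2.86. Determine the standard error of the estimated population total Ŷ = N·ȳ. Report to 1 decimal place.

Var(Ŷ) = N²·Var(ȳ) = N²·(1 − n/N)·s²/n.
f = 22/1679 = 0.01310304; Var(ȳ) = 0.98689696·2.86/22 = 0.12829661.
Var(Ŷ) = 1679² · 0.12829661 = 361673.4.
SE(Ŷ) = √(361673.4) = 601.4.

601.4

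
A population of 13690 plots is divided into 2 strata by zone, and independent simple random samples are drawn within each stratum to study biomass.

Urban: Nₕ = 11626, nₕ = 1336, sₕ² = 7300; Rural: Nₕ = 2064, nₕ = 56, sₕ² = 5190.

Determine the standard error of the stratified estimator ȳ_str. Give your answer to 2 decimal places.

2.35

Var(ȳ_str) = Σₕ Wₕ²(1 − fₕ)sₕ²/nₕ with Wₕ = Nₕ/N, N = 13690.
Urban: Wₕ = 0.84923302; term = 0.84923302²·(1 − 0.11491485)·7300/1336 = 3.4878291.
Rural: Wₕ = 0.15076698; term = 0.15076698²·(1 − 0.02713178)·5190/56 = 2.0494902.
Sum = 5.5373193.
SE = √(5.5373193) = 2.35.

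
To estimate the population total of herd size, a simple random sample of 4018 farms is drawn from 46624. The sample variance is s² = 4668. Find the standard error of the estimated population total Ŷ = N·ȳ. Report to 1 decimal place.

Var(Ŷ) = N²·Var(ȳ) = N²·(1 − n/N)·s²/n.
f = 4018/46624 = 0.08617879; Var(ȳ) = 0.91382121·4668/4018 = 1.0616519.
Var(Ŷ) = 46624² · 1.0616519 = 2.3078161 × 10^9.
SE(Ŷ) = √(2.3078161 × 10^9) = 48039.7.

48039.7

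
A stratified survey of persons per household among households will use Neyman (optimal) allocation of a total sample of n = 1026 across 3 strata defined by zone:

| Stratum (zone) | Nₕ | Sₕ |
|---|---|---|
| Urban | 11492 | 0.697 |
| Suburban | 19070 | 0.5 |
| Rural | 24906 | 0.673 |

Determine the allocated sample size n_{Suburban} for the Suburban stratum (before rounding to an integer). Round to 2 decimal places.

Neyman allocation: nₕ = n·NₕSₕ / Σⱼ NⱼSⱼ.
Σ NⱼSⱼ = 11492·0.697 + 19070·0.5 + 24906·0.673 = 34306.662.
n_{Suburban} = 1026·19070·0.5 / 34306.662 = 285.16.

285.16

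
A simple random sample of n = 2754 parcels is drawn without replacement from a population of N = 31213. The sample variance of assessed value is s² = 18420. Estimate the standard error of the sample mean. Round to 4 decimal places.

2.4695

Under SRS without replacement, Var(ȳ) = (1 − f)·s²/n with f = n/N = 2754/31213 = 0.08823247.
Var(ȳ) = (1 − 0.08823247)·18420/2754 = 0.91176753·6.6884532 = 6.0983144.
SE(ȳ) = √(6.0983144) = 2.4695.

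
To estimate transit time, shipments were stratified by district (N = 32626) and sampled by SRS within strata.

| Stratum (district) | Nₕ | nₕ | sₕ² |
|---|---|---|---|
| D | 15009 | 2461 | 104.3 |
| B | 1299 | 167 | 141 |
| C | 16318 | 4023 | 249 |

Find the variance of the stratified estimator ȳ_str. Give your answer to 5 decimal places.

Var(ȳ_str) = Σₕ Wₕ²(1 − fₕ)sₕ²/nₕ with Wₕ = Nₕ/N, N = 32626.
D: Wₕ = 0.46003188; term = 0.46003188²·(1 − 0.16396829)·104.3/2461 = 0.0074984465.
B: Wₕ = 0.03981487; term = 0.03981487²·(1 − 0.12856043)·141/167 = 0.0011663545.
C: Wₕ = 0.50015325; term = 0.50015325²·(1 − 0.24653757)·249/4023 = 0.011665869.
Sum = 0.02033067.

0.02033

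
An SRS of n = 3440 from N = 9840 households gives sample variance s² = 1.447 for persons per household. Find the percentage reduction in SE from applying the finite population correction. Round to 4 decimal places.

f = n/N = 3440/9840 = 0.34959350.
SE_no-fpc = √(s²/n) = 0.020509499; SE_fpc = √((1−f)s²/n) = 0.016540456.
Ratio = √(1−f) = 0.80647784. Reduction = 100·(1 − 0.80647784) = 19.3522%.

19.3522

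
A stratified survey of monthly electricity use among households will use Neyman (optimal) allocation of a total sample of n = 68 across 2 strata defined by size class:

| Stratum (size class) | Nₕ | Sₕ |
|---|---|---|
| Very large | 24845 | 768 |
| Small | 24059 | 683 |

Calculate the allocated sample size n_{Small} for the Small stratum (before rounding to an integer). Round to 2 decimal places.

31.46

Neyman allocation: nₕ = n·NₕSₕ / Σⱼ NⱼSⱼ.
Σ NⱼSⱼ = 24845·768 + 24059·683 = 3.5513257 × 10^7.
n_{Small} = 68·24059·683 / (3.5513257 × 10^7) = 31.46.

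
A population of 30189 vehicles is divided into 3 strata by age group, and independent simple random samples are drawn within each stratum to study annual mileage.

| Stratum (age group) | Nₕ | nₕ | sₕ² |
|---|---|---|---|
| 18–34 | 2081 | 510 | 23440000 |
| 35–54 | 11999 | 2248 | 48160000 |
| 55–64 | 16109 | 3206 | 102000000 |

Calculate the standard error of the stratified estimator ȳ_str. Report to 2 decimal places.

Var(ȳ_str) = Σₕ Wₕ²(1 − fₕ)sₕ²/nₕ with Wₕ = Nₕ/N, N = 30189.
18–34: Wₕ = 0.06893239; term = 0.06893239²·(1 − 0.24507448)·23440000/510 = 164.86871.
35–54: Wₕ = 0.39746265; term = 0.39746265²·(1 − 0.18734895)·48160000/2248 = 2750.3434.
55–64: Wₕ = 0.53360496; term = 0.53360496²·(1 − 0.19901918)·102000000/3206 = 7256.0201.
Sum = 10171.232.
SE = √(10171.232) = 100.85.

100.85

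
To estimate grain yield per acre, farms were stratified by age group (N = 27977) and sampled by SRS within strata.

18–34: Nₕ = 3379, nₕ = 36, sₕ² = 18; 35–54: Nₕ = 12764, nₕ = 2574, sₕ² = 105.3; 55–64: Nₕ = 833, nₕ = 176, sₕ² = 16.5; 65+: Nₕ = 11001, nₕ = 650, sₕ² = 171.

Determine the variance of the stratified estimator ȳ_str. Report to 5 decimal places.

Var(ȳ_str) = Σₕ Wₕ²(1 − fₕ)sₕ²/nₕ with Wₕ = Nₕ/N, N = 27977.
18–34: Wₕ = 0.12077778; term = 0.12077778²·(1 − 0.01065404)·18/36 = 0.0072159296.
35–54: Wₕ = 0.45623190; term = 0.45623190²·(1 − 0.20166092)·105.3/2574 = 0.0067979587.
55–64: Wₕ = 0.02977446; term = 0.02977446²·(1 − 0.21128451)·16.5/176 = 6.5551006 × 10^-5.
65+: Wₕ = 0.39321586; term = 0.39321586²·(1 − 0.05908554)·171/650 = 0.038273215.
Sum = 0.052352654.

0.05235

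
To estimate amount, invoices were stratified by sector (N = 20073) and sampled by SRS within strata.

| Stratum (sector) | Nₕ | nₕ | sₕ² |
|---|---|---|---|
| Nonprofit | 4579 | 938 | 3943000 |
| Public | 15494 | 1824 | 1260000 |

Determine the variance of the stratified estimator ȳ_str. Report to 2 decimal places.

537.06

Var(ȳ_str) = Σₕ Wₕ²(1 − fₕ)sₕ²/nₕ with Wₕ = Nₕ/N, N = 20073.
Nonprofit: Wₕ = 0.22811737; term = 0.22811737²·(1 − 0.20484822)·3943000/938 = 173.93649.
Public: Wₕ = 0.77188263; term = 0.77188263²·(1 − 0.11772299)·1260000/1824 = 363.12254.
Sum = 537.05903.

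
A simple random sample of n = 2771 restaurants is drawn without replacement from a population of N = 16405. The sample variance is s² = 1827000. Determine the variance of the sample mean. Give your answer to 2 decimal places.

Under SRS without replacement, Var(ȳ) = (1 − f)·s²/n with f = n/N = 2771/16405 = 0.16891192.
Var(ȳ) = (1 − 0.16891192)·1827000/2771 = 0.83108808·659.32876 = 547.96028.

547.96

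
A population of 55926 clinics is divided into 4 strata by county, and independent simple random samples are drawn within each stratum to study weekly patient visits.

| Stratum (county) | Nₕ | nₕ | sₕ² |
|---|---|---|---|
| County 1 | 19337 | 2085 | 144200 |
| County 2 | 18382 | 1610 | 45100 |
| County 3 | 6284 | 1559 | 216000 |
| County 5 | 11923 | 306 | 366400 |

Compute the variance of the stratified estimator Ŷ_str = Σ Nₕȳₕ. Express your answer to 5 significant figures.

Var(Ŷ_str) = Σₕ Nₕ²(1 − fₕ)sₕ²/nₕ.
County 1: 19337²·(1 − 2085/19337)·144200/2085 = 2.3072133 × 10^10.
County 2: 18382²·(1 − 1610/18382)·45100/1610 = 8.6363112 × 10^9.
County 3: 6284²·(1 − 1559/6284)·216000/1559 = 4.1138232 × 10^9.
County 5: 11923²·(1 − 306/11923)·366400/306 = 1.6584927 × 10^11.
Sum = 2.0167154 × 10^11.

2.0167 × 10^11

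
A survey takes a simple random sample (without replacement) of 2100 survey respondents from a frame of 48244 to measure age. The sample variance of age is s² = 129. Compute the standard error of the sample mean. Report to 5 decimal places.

Under SRS without replacement, Var(ȳ) = (1 − f)·s²/n with f = n/N = 2100/48244 = 0.04352873.
Var(ȳ) = (1 − 0.04352873)·129/2100 = 0.95647127·0.061428571 = 0.058754664.
SE(ȳ) = √(0.058754664) = 0.24239.

0.24239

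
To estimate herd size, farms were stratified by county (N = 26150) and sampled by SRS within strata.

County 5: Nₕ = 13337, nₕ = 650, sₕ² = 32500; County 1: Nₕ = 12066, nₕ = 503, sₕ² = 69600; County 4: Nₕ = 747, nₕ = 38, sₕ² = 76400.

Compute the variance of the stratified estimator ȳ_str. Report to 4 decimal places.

42.1606

Var(ȳ_str) = Σₕ Wₕ²(1 − fₕ)sₕ²/nₕ with Wₕ = Nₕ/N, N = 26150.
County 5: Wₕ = 0.51001912; term = 0.51001912²·(1 − 0.04873660)·32500/650 = 12.372108.
County 1: Wₕ = 0.46141491; term = 0.46141491²·(1 − 0.04168739)·69600/503 = 28.231354.
County 4: Wₕ = 0.02856597; term = 0.02856597²·(1 − 0.05087015)·76400/38 = 1.5571599.
Sum = 42.160622.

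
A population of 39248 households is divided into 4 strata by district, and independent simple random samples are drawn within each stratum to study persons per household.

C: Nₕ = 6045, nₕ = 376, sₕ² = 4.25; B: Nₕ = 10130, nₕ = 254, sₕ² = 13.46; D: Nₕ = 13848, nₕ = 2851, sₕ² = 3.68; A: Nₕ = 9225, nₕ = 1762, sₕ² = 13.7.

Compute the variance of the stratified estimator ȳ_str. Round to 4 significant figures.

0.004168

Var(ȳ_str) = Σₕ Wₕ²(1 − fₕ)sₕ²/nₕ with Wₕ = Nₕ/N, N = 39248.
C: Wₕ = 0.15402059; term = 0.15402059²·(1 − 0.06220017)·4.25/376 = 2.5145993 × 10^-4.
B: Wₕ = 0.25810232; term = 0.25810232²·(1 − 0.02507404)·13.46/254 = 0.0034416508.
D: Wₕ = 0.35283327; term = 0.35283327²·(1 − 0.20587811)·3.68/2851 = 1.2760768 × 10^-4.
A: Wₕ = 0.23504382; term = 0.23504382²·(1 − 0.19100271)·13.7/1762 = 3.4750369 × 10^-4.
Sum = 0.0041682221.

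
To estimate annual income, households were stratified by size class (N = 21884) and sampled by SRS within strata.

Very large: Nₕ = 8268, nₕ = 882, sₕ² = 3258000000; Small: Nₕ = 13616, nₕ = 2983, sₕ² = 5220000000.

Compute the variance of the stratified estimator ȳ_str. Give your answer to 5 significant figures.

Var(ȳ_str) = Σₕ Wₕ²(1 − fₕ)sₕ²/nₕ with Wₕ = Nₕ/N, N = 21884.
Very large: Wₕ = 0.37781027; term = 0.37781027²·(1 − 0.10667634)·3258000000/882 = 471019.46.
Small: Wₕ = 0.62218973; term = 0.62218973²·(1 − 0.21908049)·5220000000/2983 = 529016.47.
Sum = 1.0000359 × 10^6.

1.0000 × 10^6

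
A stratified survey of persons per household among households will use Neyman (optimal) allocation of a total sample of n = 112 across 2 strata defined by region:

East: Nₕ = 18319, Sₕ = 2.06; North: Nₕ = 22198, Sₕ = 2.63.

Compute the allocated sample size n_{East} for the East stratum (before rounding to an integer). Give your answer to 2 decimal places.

43.97

Neyman allocation: nₕ = n·NₕSₕ / Σⱼ NⱼSⱼ.
Σ NⱼSⱼ = 18319·2.06 + 22198·2.63 = 96117.88.
n_{East} = 112·18319·2.06 / 96117.88 = 43.97.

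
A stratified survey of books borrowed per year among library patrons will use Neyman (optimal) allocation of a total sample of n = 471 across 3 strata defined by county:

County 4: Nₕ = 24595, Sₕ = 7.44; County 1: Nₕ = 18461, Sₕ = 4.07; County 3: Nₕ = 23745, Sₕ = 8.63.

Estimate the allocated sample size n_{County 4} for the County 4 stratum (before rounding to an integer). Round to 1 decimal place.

186.1

Neyman allocation: nₕ = n·NₕSₕ / Σⱼ NⱼSⱼ.
Σ NⱼSⱼ = 24595·7.44 + 18461·4.07 + 23745·8.63 = 463042.42.
n_{County 4} = 471·24595·7.44 / 463042.42 = 186.1.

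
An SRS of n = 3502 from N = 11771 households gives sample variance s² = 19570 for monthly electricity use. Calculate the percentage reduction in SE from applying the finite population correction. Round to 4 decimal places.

16.1854

f = n/N = 3502/11771 = 0.29751083.
SE_no-fpc = √(s²/n) = 2.3639449; SE_fpc = √((1−f)s²/n) = 1.9813316.
Ratio = √(1−f) = 0.83814627. Reduction = 100·(1 − 0.83814627) = 16.1854%.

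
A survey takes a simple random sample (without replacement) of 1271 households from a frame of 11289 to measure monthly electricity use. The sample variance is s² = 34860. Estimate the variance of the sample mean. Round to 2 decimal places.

24.34

Under SRS without replacement, Var(ȳ) = (1 − f)·s²/n with f = n/N = 1271/11289 = 0.11258747.
Var(ȳ) = (1 − 0.11258747)·34860/1271 = 0.88741253·27.427223 = 24.339261.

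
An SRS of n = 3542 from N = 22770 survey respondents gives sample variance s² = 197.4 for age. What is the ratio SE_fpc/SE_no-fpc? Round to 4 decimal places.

f = n/N = 3542/22770 = 0.15555556.
SE_no-fpc = √(s²/n) = 0.23607462; SE_fpc = √((1−f)s²/n) = 0.2169376.
Ratio = √(1−f) = 0.91893658.

0.9189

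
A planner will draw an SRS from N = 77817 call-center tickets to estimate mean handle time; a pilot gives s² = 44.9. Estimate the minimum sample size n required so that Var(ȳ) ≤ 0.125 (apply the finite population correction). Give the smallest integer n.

Without fpc, n₀ = s²/D = 44.9/0.125 = 359.2000.
With fpc, (1 − n/N)·s²/n ≤ D requires n ≥ n₀/(1 + n₀/N) = 359.2000/(1 + 359.2000/77817) = 357.5496.
Rounding up, n = 358.

358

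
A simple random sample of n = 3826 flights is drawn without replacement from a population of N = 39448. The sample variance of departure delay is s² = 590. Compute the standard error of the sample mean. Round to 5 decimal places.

Under SRS without replacement, Var(ȳ) = (1 − f)·s²/n with f = n/N = 3826/39448 = 0.09698844.
Var(ȳ) = (1 − 0.09698844)·590/3826 = 0.90301156·0.15420805 = 0.13925165.
SE(ȳ) = √(0.13925165) = 0.37316.

0.37316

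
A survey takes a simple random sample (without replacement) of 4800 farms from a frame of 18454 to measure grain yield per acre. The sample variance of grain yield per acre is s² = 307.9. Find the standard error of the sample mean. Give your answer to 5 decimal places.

Under SRS without replacement, Var(ȳ) = (1 − f)·s²/n with f = n/N = 4800/18454 = 0.26010621.
Var(ȳ) = (1 − 0.26010621)·307.9/4800 = 0.73989379·0.064145833 = 0.047461104.
SE(ȳ) = √(0.047461104) = 0.21786.

0.21786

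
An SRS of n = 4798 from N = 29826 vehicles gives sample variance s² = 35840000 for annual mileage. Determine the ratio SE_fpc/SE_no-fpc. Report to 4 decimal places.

0.9160

f = n/N = 4798/29826 = 0.16086636.
SE_no-fpc = √(s²/n) = 86.427884; SE_fpc = √((1−f)s²/n) = 79.171604.
Ratio = √(1−f) = 0.91604238.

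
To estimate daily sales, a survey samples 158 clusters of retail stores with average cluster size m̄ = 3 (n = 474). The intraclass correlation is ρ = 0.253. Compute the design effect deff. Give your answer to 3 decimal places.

deff = 1 + (3 − 1)·0.253 = 1 + 0.506 = 1.506.

1.506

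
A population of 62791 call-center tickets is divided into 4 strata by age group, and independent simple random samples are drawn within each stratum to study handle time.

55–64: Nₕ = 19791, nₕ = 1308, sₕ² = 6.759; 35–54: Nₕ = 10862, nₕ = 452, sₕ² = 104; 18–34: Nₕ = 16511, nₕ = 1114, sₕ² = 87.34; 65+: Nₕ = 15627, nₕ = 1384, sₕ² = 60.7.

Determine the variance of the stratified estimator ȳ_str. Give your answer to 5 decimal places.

0.01461

Var(ȳ_str) = Σₕ Wₕ²(1 − fₕ)sₕ²/nₕ with Wₕ = Nₕ/N, N = 62791.
55–64: Wₕ = 0.31518848; term = 0.31518848²·(1 − 0.06609065)·6.759/1308 = 4.7942437 × 10^-4.
35–54: Wₕ = 0.17298657; term = 0.17298657²·(1 − 0.04161296)·104/452 = 0.0065987342.
18–34: Wₕ = 0.26295170; term = 0.26295170²·(1 − 0.06747017)·87.34/1114 = 0.0050552505.
65+: Wₕ = 0.24887325; term = 0.24887325²·(1 − 0.08856466)·60.7/1384 = 0.0024759102.
Sum = 0.014609319.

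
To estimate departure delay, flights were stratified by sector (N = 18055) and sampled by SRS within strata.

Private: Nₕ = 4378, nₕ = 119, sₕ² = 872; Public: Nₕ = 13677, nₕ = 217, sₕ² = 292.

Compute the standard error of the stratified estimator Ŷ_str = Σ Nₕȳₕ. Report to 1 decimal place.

Var(Ŷ_str) = Σₕ Nₕ²(1 − fₕ)sₕ²/nₕ.
Private: 4378²·(1 − 119/4378)·872/119 = 1.3663216 × 10^8.
Public: 13677²·(1 − 217/13677)·292/217 = 2.4771883 × 10^8.
Sum = 3.8435099 × 10^8.
SE = √(3.8435099 × 10^8) = 19604.9.

19604.9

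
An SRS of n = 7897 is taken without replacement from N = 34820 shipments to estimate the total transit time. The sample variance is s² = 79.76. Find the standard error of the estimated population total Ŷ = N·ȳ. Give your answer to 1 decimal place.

Var(Ŷ) = N²·Var(ȳ) = N²·(1 − n/N)·s²/n.
f = 7897/34820 = 0.22679495; Var(ȳ) = 0.77320505·79.76/7897 = 0.0078094004.
Var(Ŷ) = 34820² · 0.0078094004 = 9.4683701 × 10^6.
SE(Ŷ) = √(9.4683701 × 10^6) = 3077.1.

3077.1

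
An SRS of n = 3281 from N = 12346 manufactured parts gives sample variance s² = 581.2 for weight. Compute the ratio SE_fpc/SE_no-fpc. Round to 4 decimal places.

f = n/N = 3281/12346 = 0.26575409.
SE_no-fpc = √(s²/n) = 0.42088136; SE_fpc = √((1−f)s²/n) = 0.36064545.
Ratio = √(1−f) = 0.85688150.

0.8569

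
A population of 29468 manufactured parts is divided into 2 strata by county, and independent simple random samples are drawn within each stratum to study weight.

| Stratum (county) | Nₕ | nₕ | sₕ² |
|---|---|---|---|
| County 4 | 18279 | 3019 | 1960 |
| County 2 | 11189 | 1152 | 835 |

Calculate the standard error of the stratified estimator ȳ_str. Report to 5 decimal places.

Var(ȳ_str) = Σₕ Wₕ²(1 − fₕ)sₕ²/nₕ with Wₕ = Nₕ/N, N = 29468.
County 4: Wₕ = 0.62029999; term = 0.62029999²·(1 − 0.16516221)·1960/3019 = 0.20854443.
County 2: Wₕ = 0.37970001; term = 0.37970001²·(1 − 0.10295826)·835/1152 = 0.093740631.
Sum = 0.30228506.
SE = √(0.30228506) = 0.54980.

0.54980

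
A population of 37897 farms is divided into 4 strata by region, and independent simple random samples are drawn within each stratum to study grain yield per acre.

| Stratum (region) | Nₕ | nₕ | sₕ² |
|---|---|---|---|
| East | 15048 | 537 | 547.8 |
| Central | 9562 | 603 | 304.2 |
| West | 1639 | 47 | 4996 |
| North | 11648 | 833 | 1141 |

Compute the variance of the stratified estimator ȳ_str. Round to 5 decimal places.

Var(ȳ_str) = Σₕ Wₕ²(1 − fₕ)sₕ²/nₕ with Wₕ = Nₕ/N, N = 37897.
East: Wₕ = 0.39707629; term = 0.39707629²·(1 − 0.03568581)·547.8/537 = 0.15510086.
Central: Wₕ = 0.25231549; term = 0.25231549²·(1 − 0.06306212)·304.2/603 = 0.030091269.
West: Wₕ = 0.04324881; term = 0.04324881²·(1 − 0.02867602)·4996/47 = 0.1931243.
North: Wₕ = 0.30735942; term = 0.30735942²·(1 − 0.07151442)·1141/833 = 0.12014588.
Sum = 0.49846231.

0.49846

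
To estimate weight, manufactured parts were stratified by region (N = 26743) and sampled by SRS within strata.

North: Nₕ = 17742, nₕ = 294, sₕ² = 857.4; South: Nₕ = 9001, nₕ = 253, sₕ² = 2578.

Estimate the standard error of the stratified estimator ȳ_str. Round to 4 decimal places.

1.5441

Var(ȳ_str) = Σₕ Wₕ²(1 − fₕ)sₕ²/nₕ with Wₕ = Nₕ/N, N = 26743.
North: Wₕ = 0.66342594; term = 0.66342594²·(1 − 0.01657085)·857.4/294 = 1.2623045.
South: Wₕ = 0.33657406; term = 0.33657406²·(1 − 0.02810799)·2578/253 = 1.1218678.
Sum = 2.3841723.
SE = √(2.3841723) = 1.5441.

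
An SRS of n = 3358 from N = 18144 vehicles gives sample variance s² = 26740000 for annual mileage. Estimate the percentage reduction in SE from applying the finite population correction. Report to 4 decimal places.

f = n/N = 3358/18144 = 0.18507496.
SE_no-fpc = √(s²/n) = 89.236054; SE_fpc = √((1−f)s²/n) = 80.55624.
Ratio = √(1−f) = 0.90273199. Reduction = 100·(1 − 0.90273199) = 9.7268%.

9.7268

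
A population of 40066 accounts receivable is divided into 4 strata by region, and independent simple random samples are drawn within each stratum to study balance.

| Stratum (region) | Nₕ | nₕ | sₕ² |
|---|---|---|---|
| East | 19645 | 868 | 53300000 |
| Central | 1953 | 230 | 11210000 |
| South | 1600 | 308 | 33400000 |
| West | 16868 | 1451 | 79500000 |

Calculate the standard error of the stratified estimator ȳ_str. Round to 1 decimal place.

152.4

Var(ȳ_str) = Σₕ Wₕ²(1 − fₕ)sₕ²/nₕ with Wₕ = Nₕ/N, N = 40066.
East: Wₕ = 0.49031598; term = 0.49031598²·(1 − 0.04418427)·53300000/868 = 14110.219.
Central: Wₕ = 0.04874457; term = 0.04874457²·(1 − 0.11776754)·11210000/230 = 102.16763.
South: Wₕ = 0.03993411; term = 0.03993411²·(1 − 0.19250000)·33400000/308 = 139.64528.
West: Wₕ = 0.42100534; term = 0.42100534²·(1 − 0.08602087)·79500000/1451 = 8875.8756.
Sum = 23227.908.
SE = √(23227.908) = 152.4.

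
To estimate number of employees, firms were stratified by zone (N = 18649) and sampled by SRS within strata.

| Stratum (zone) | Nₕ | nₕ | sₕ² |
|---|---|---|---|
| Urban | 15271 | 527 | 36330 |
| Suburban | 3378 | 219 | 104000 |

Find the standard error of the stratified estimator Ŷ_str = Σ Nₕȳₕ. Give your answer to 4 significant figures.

143500

Var(Ŷ_str) = Σₕ Nₕ²(1 − fₕ)sₕ²/nₕ.
Urban: 15271²·(1 − 527/15271)·36330/527 = 1.5521639 × 10^10.
Suburban: 3378²·(1 − 219/3378)·104000/219 = 5.0675553 × 10^9.
Sum = 2.0589194 × 10^10.
SE = √(2.0589194 × 10^10) = 143500.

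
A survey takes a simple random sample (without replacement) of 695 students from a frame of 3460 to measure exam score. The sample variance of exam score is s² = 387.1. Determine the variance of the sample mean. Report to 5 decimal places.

Under SRS without replacement, Var(ȳ) = (1 − f)·s²/n with f = n/N = 695/3460 = 0.20086705.
Var(ȳ) = (1 − 0.20086705)·387.1/695 = 0.79913295·0.55697842 = 0.4450998.

0.44510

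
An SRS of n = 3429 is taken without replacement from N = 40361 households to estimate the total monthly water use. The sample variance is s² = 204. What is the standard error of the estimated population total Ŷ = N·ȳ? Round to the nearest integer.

Var(Ŷ) = N²·Var(ȳ) = N²·(1 − n/N)·s²/n.
f = 3429/40361 = 0.08495825; Var(ȳ) = 0.91504175·204/3429 = 0.054438179.
Var(Ŷ) = 40361² · 0.054438179 = 8.8680355 × 10^7.
SE(Ŷ) = √(8.8680355 × 10^7) = 9417.

9417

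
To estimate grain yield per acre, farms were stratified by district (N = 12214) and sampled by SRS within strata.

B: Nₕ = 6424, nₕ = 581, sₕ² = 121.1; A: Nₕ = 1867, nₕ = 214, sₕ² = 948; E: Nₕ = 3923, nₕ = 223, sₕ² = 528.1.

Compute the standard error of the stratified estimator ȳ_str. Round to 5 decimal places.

0.61197

Var(ȳ_str) = Σₕ Wₕ²(1 − fₕ)sₕ²/nₕ with Wₕ = Nₕ/N, N = 12214.
B: Wₕ = 0.52595382; term = 0.52595382²·(1 − 0.09044209)·121.1/581 = 0.052443733.
A: Wₕ = 0.15285738; term = 0.15285738²·(1 − 0.11462239)·948/214 = 0.091642284.
E: Wₕ = 0.32118880; term = 0.32118880²·(1 − 0.05684425)·528.1/223 = 0.23041752.
Sum = 0.37450354.
SE = √(0.37450354) = 0.61197.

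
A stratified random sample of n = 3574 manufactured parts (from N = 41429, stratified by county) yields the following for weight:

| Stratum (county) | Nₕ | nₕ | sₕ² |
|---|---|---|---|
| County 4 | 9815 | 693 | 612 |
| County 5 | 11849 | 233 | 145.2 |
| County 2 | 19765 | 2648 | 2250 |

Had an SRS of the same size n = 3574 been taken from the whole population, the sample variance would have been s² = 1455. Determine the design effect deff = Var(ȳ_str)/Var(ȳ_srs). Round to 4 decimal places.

Var(ȳ_str) = Σ Wₕ²(1−fₕ)sₕ²/nₕ with Wₕ = Nₕ/41429:
  County 4: (9815/41429)²·(1−693/9815)·612/693 = 0.046066971
  County 5: (11849/41429)²·(1−233/11849)·145.2/233 = 0.049973538
  County 2: (19765/41429)²·(1−2648/19765)·2250/2648 = 0.16748662
  → Var(ȳ_str) = 0.26352713.
Var(ȳ_srs) = (1 − 3574/41429)·1455/3574 = 0.37198656.
deff = 0.26352713 / 0.37198656 = 0.7084.

0.7084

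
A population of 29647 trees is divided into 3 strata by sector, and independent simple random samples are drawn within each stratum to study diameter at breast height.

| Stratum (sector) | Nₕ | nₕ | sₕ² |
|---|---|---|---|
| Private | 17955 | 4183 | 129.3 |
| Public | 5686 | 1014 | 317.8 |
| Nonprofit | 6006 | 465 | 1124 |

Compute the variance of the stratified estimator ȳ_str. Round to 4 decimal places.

0.1097

Var(ȳ_str) = Σₕ Wₕ²(1 − fₕ)sₕ²/nₕ with Wₕ = Nₕ/N, N = 29647.
Private: Wₕ = 0.60562620; term = 0.60562620²·(1 − 0.23297132)·129.3/4183 = 0.0086962412.
Public: Wₕ = 0.19179006; term = 0.19179006²·(1 − 0.17833275)·317.8/1014 = 0.0094724892.
Nonprofit: Wₕ = 0.20258374; term = 0.20258374²·(1 − 0.07742258)·1124/465 = 0.091521964.
Sum = 0.10969069.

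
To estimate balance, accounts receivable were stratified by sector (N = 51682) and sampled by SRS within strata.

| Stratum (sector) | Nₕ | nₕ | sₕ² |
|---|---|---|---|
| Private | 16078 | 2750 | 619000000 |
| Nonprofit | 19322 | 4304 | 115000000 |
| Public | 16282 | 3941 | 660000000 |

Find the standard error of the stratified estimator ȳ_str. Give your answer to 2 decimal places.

Var(ȳ_str) = Σₕ Wₕ²(1 − fₕ)sₕ²/nₕ with Wₕ = Nₕ/N, N = 51682.
Private: Wₕ = 0.31109477; term = 0.31109477²·(1 − 0.17104117)·619000000/2750 = 18058.278.
Nonprofit: Wₕ = 0.37386324; term = 0.37386324²·(1 − 0.22275127)·115000000/4304 = 2902.76.
Public: Wₕ = 0.31504199; term = 0.31504199²·(1 − 0.24204643)·660000000/3941 = 12598.446.
Sum = 33559.484.
SE = √(33559.484) = 183.19.

183.19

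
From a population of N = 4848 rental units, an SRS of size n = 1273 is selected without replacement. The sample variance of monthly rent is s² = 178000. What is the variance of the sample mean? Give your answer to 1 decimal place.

103.1

Under SRS without replacement, Var(ȳ) = (1 − f)·s²/n with f = n/N = 1273/4848 = 0.26258251.
Var(ȳ) = (1 − 0.26258251)·178000/1273 = 0.73741749·139.82718 = 103.11101.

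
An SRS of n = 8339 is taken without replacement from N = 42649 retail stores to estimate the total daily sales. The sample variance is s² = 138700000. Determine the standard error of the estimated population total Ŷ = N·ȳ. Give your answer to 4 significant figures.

4.933 × 10^6

Var(Ŷ) = N²·Var(ȳ) = N²·(1 − n/N)·s²/n.
f = 8339/42649 = 0.19552627; Var(ȳ) = 0.80447373·138700000/8339 = 13380.562.
Var(Ŷ) = 42649² · 13380.562 = 2.4338402 × 10^13.
SE(Ŷ) = √(2.4338402 × 10^13) = 4.933 × 10^6.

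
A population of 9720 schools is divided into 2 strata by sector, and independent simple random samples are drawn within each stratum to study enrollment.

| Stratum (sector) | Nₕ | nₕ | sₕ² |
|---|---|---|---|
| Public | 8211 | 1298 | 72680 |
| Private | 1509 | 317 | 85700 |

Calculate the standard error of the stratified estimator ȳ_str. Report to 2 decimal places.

6.23

Var(ȳ_str) = Σₕ Wₕ²(1 − fₕ)sₕ²/nₕ with Wₕ = Nₕ/N, N = 9720.
Public: Wₕ = 0.84475309; term = 0.84475309²·(1 − 0.15808062)·72680/1298 = 33.641109.
Private: Wₕ = 0.15524691; term = 0.15524691²·(1 − 0.21007290)·85700/317 = 5.1470042.
Sum = 38.788113.
SE = √(38.788113) = 6.23.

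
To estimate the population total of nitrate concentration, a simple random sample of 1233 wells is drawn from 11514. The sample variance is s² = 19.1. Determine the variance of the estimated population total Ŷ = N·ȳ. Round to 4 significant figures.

1.834 × 10^6

Var(Ŷ) = N²·Var(ȳ) = N²·(1 − n/N)·s²/n.
f = 1233/11514 = 0.10708702; Var(ȳ) = 0.89291298·19.1/1233 = 0.013831823.
Var(Ŷ) = 11514² · 0.013831823 = 1.8337151 × 10^6.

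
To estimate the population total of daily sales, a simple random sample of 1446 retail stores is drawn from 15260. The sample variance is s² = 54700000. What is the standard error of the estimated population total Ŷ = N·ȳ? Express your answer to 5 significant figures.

Var(Ŷ) = N²·Var(ȳ) = N²·(1 − n/N)·s²/n.
f = 1446/15260 = 0.09475754; Var(ȳ) = 0.90524246·54700000/1446 = 34243.958.
Var(Ŷ) = 15260² · 34243.958 = 7.9743083 × 10^12.
SE(Ŷ) = √(7.9743083 × 10^12) = 2.8239 × 10^6.

2.8239 × 10^6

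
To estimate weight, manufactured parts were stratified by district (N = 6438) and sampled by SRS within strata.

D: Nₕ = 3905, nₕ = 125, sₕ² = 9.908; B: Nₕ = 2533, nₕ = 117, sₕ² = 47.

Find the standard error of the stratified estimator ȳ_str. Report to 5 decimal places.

0.29587

Var(ȳ_str) = Σₕ Wₕ²(1 − fₕ)sₕ²/nₕ with Wₕ = Nₕ/N, N = 6438.
D: Wₕ = 0.60655483; term = 0.60655483²·(1 − 0.03201024)·9.908/125 = 0.02822844.
B: Wₕ = 0.39344517; term = 0.39344517²·(1 − 0.04619029)·47/117 = 0.059311946.
Sum = 0.087540386.
SE = √(0.087540386) = 0.29587.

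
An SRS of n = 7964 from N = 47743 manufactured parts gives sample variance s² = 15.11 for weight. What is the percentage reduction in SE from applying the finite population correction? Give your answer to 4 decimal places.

8.7207

f = n/N = 7964/47743 = 0.16680979.
SE_no-fpc = √(s²/n) = 0.043557867; SE_fpc = √((1−f)s²/n) = 0.039759296.
Ratio = √(1−f) = 0.91279253. Reduction = 100·(1 − 0.91279253) = 8.7207%.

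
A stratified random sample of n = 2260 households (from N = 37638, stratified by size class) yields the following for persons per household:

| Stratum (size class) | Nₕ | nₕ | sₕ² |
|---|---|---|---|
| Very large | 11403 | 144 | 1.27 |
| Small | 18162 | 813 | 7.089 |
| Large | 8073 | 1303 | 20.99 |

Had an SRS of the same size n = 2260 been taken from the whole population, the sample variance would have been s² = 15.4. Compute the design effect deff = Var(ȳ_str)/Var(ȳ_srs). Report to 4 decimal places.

Var(ȳ_str) = Σ Wₕ²(1−fₕ)sₕ²/nₕ with Wₕ = Nₕ/37638:
  Very large: (11403/37638)²·(1−144/11403)·1.27/144 = 7.99295 × 10^-4
  Small: (18162/37638)²·(1−813/18162)·7.089/813 = 0.001939454
  Large: (8073/37638)²·(1−1303/8073)·20.99/1303 = 6.2149633 × 10^-4
  → Var(ȳ_str) = 0.0033602453.
Var(ȳ_srs) = (1 − 2260/37638)·15.4/2260 = 0.0064049983.
deff = 0.0033602453 / 0.0064049983 = 0.5246.

0.5246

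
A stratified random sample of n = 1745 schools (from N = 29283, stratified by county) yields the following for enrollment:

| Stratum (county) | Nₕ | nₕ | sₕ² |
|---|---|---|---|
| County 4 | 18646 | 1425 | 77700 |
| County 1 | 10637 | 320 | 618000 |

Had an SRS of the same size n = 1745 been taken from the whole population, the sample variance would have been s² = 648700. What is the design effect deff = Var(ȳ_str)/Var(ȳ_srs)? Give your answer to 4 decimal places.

0.7654

Var(ȳ_str) = Σ Wₕ²(1−fₕ)sₕ²/nₕ with Wₕ = Nₕ/29283:
  County 4: (18646/29283)²·(1−1425/18646)·77700/1425 = 20.418276
  County 1: (10637/29283)²·(1−320/10637)·618000/320 = 247.161
  → Var(ȳ_str) = 267.57928.
Var(ȳ_srs) = (1 − 1745/29283)·648700/1745 = 349.59507.
deff = 267.57928 / 349.59507 = 0.7654.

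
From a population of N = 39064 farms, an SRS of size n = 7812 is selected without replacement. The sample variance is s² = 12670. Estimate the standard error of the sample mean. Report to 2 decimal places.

Under SRS without replacement, Var(ȳ) = (1 − f)·s²/n with f = n/N = 7812/39064 = 0.19997952.
Var(ȳ) = (1 − 0.19997952)·12670/7812 = 0.80002048·1.6218638 = 1.2975243.
SE(ȳ) = √(1.2975243) = 1.14.

1.14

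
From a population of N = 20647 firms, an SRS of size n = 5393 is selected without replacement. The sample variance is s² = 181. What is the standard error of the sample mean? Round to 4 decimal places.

0.1575

Under SRS without replacement, Var(ȳ) = (1 − f)·s²/n with f = n/N = 5393/20647 = 0.26120017.
Var(ȳ) = (1 − 0.26120017)·181/5393 = 0.73879983·0.033562025 = 0.024795618.
SE(ȳ) = √(0.024795618) = 0.1575.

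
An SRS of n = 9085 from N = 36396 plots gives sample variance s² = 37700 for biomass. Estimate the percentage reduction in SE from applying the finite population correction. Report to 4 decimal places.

f = n/N = 9085/36396 = 0.24961534.
SE_no-fpc = √(s²/n) = 2.0370806; SE_fpc = √((1−f)s²/n) = 1.7646159.
Ratio = √(1−f) = 0.86624746. Reduction = 100·(1 − 0.86624746) = 13.3753%.

13.3753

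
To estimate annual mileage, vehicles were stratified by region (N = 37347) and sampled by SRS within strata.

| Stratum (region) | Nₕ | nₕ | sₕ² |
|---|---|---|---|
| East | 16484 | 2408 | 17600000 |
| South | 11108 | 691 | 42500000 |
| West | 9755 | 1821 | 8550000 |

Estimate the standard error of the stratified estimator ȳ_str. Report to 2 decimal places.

81.11

Var(ȳ_str) = Σₕ Wₕ²(1 − fₕ)sₕ²/nₕ with Wₕ = Nₕ/N, N = 37347.
East: Wₕ = 0.44137414; term = 0.44137414²·(1 − 0.14608105)·17600000/2408 = 1215.8685.
South: Wₕ = 0.29742683; term = 0.29742683²·(1 − 0.06220742)·42500000/691 = 5102.4408.
West: Wₕ = 0.26119903; term = 0.26119903²·(1 − 0.18667350)·8550000/1821 = 260.53387.
Sum = 6578.8432.
SE = √(6578.8432) = 81.11.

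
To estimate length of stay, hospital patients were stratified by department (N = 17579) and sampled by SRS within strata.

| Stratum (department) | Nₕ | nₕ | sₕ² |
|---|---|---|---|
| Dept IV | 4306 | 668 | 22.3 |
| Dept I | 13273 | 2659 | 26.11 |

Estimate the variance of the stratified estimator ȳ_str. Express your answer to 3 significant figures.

Var(ȳ_str) = Σₕ Wₕ²(1 − fₕ)sₕ²/nₕ with Wₕ = Nₕ/N, N = 17579.
Dept IV: Wₕ = 0.24495136; term = 0.24495136²·(1 − 0.15513237)·22.3/668 = 0.0016922978.
Dept I: Wₕ = 0.75504864; term = 0.75504864²·(1 − 0.20033150)·26.11/2659 = 0.0044766009.
Sum = 0.0061688987.

0.00617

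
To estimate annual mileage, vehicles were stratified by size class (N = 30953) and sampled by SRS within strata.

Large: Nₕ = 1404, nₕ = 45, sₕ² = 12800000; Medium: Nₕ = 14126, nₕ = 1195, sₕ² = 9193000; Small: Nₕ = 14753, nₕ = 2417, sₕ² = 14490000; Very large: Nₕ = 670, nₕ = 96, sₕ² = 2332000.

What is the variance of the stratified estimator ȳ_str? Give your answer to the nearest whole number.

Var(ȳ_str) = Σₕ Wₕ²(1 − fₕ)sₕ²/nₕ with Wₕ = Nₕ/N, N = 30953.
Large: Wₕ = 0.04535909; term = 0.04535909²·(1 − 0.03205128)·12800000/45 = 566.4721.
Medium: Wₕ = 0.45636933; term = 0.45636933²·(1 − 0.08459578)·9193000/1195 = 1466.6793.
Small: Wₕ = 0.47662585; term = 0.47662585²·(1 − 0.16383109)·14490000/2417 = 1138.7829.
Very large: Wₕ = 0.02164572; term = 0.02164572²·(1 − 0.14328358)·2332000/96 = 9.750761.
Sum = 3181.6851.

3182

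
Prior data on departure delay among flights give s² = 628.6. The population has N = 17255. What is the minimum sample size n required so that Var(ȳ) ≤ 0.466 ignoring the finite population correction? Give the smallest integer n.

Without fpc, n₀ = s²/D = 628.6/0.466 = 1348.9270.
Rounding up, n = 1349.

1349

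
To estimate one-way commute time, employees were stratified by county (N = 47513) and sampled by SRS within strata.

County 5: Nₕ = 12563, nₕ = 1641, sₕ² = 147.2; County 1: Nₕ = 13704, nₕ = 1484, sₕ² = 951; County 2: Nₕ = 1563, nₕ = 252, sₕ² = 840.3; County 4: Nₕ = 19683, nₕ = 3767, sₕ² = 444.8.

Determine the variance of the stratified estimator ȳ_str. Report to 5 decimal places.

0.07240

Var(ȳ_str) = Σₕ Wₕ²(1 − fₕ)sₕ²/nₕ with Wₕ = Nₕ/N, N = 47513.
County 5: Wₕ = 0.26441185; term = 0.26441185²·(1 − 0.13062167)·147.2/1641 = 0.0054521759.
County 1: Wₕ = 0.28842633; term = 0.28842633²·(1 − 0.10828955)·951/1484 = 0.04753793.
County 2: Wₕ = 0.03289626; term = 0.03289626²·(1 − 0.16122841)·840.3/252 = 0.0030267084.
County 4: Wₕ = 0.41426557; term = 0.41426557²·(1 − 0.19138343)·444.8/3767 = 0.016385869.
Sum = 0.072402683.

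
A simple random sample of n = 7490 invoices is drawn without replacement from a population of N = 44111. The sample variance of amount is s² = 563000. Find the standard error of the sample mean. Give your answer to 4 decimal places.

Under SRS without replacement, Var(ȳ) = (1 − f)·s²/n with f = n/N = 7490/44111 = 0.16979892.
Var(ȳ) = (1 − 0.16979892)·563000/7490 = 0.83020108·75.166889 = 62.403633.
SE(ȳ) = √(62.403633) = 7.8996.

7.8996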